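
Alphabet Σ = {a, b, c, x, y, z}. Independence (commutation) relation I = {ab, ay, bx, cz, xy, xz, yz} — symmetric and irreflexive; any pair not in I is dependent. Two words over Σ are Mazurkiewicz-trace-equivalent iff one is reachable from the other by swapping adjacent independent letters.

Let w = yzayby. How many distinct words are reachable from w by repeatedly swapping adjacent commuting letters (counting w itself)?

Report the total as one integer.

12

drop 0:y onto floor
drop 1:z onto floor
drop 2:a onto {1:z}
drop 3:y onto {0:y}
drop 4:b onto {1:z, 3:y}
drop 5:y onto {4:b}
ground layer = {0:y, 1:z}
drop-orders for the pieces not yet dropped (sum over which currently-grounded one goes next):
  1 to go: {2} 1  {5} 1
  2 to go: {2,5} 2  {4,5} 1
  3 to go: {2,4,5} 3  {3,4,5} 1
  4 to go: {0,3,4,5} 1  {1,2,4,5} 3  {2,3,4,5} 4
  if 0:y drops first: 7 orders
  if 1:z drops first: 5 orders
heap linearizations: 12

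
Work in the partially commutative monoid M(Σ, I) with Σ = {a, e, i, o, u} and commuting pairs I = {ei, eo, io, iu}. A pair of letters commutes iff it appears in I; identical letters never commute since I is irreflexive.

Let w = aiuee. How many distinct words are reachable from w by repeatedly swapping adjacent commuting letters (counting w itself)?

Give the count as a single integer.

4

drop 0:a onto floor
drop 1:i onto {0:a}
drop 2:u onto {0:a}
drop 3:e onto {2:u}
drop 4:e onto {3:e}
ground layer = {0:a}
drop-orders for the pieces not yet dropped (sum over which currently-grounded one goes next):
  1 to go: {1} 1  {4} 1
  2 to go: {1,4} 2  {3,4} 1
  3 to go: {1,3,4} 3  {2,3,4} 1
  if 0:a drops first: 4 orders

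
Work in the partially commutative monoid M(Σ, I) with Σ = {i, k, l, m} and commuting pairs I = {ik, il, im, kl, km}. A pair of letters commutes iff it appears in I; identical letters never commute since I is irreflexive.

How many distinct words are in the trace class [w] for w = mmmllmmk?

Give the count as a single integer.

drop 0:m onto floor
drop 1:m onto {0:m}
drop 2:m onto {1:m}
drop 3:l onto {2:m}
drop 4:l onto {3:l}
drop 5:m onto {4:l}
drop 6:m onto {5:m}
drop 7:k onto floor
ground layer = {0:m, 7:k}
drop-orders for the pieces not yet dropped (sum over which currently-grounded one goes next):
  1 to go: {6} 1  {7} 1
  2 to go: {5,6} 1  {6,7} 2
  3 to go: {4,5,6} 1  {5,6,7} 3
  4 to go: {3,4,5,6} 1  {4,5,6,7} 4
  5 to go: {2,3,4,5,6} 1  {3,4,5,6,7} 5
  6 to go: {1,2,3,4,5,6} 1  {2,3,4,5,6,7} 6
  if 0:m drops first: 7 orders
  if 7:k drops first: 1 orders
heap linearizations: 8

8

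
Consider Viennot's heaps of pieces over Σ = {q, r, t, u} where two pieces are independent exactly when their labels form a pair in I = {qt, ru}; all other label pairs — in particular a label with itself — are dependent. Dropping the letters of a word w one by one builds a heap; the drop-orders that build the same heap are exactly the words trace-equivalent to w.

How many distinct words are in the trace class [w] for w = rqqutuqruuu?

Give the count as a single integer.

4

#0=r has no predecessor
#1=q depends on [0:r]
#2=q depends on [1:q]
#3=u depends on [2:q]
#4=t depends on [3:u]
#5=u depends on [4:t]
#6=q depends on [5:u]
#7=r depends on [6:q]
#8=u depends on [6:q]
#9=u depends on [8:u]
#10=u depends on [9:u]
sources: [0:r]
N(rest) = Σ N(rest − s) over sources s of rest; N(one piece) = 1:
  size 1 → [7]=1  [10]=1
  size 2 → [7,10]=2  [9,10]=1
  size 3 → [7,9,10]=3  [8,9,10]=1
  size 4 → [7,8,9,10]=4
  size 5 → [6,7,8,9,10]=4
  size 6 → [5,6,7,8,9,10]=4
  size 7 → [4,5,6,7,8,9,10]=4
  size 8 → [3,4,5,6,7,8,9,10]=4
  size 9 → [2,3,4,5,6,7,8,9,10]=4
  first=0(r) contributes 4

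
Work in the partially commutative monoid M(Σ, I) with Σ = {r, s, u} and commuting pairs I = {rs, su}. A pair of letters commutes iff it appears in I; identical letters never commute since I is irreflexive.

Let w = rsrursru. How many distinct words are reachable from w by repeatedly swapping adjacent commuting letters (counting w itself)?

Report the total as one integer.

piece 0:r — minimal
piece 1:s — minimal
piece 2:r rests on {0:r}
piece 3:u rests on {2:r}
piece 4:r rests on {3:u}
piece 5:s rests on {1:s}
piece 6:r rests on {4:r}
piece 7:u rests on {6:r}
minimal pieces: {0:r, 1:s}
ways to finish when only these pieces remain (= sum over removing one remaining piece with nothing left below it):
  1 left: {5}→1  {7}→1
  2 left: {1,5}→1  {5,7}→2  {6,7}→1
  3 left: {1,5,7}→3  {4,6,7}→1  {5,6,7}→3
  4 left: {1,5,6,7}→6  {3,4,6,7}→1  {4,5,6,7}→4
  5 left: {1,4,5,6,7}→10  {2,3,4,6,7}→1  {3,4,5,6,7}→5
  6 left: {0,2,3,4,6,7}→1  {1,3,4,5,6,7}→15  {2,3,4,5,6,7}→6
  placing 0:r first → 21 extensions
  placing 1:s first → 7 extensions
total linear extensions = 28

28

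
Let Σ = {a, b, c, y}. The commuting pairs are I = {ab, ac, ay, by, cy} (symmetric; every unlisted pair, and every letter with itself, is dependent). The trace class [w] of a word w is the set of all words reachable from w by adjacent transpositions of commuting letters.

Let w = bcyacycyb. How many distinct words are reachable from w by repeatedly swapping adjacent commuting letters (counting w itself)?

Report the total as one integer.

#0=b has no predecessor
#1=c depends on [0:b]
#2=y has no predecessor
#3=a has no predecessor
#4=c depends on [1:c]
#5=y depends on [2:y]
#6=c depends on [4:c]
#7=y depends on [5:y]
#8=b depends on [6:c]
sources: [0:b, 2:y, 3:a]
N(rest) = Σ N(rest − s) over sources s of rest; N(one piece) = 1:
  size 1 → [3]=1  [7]=1  [8]=1
  size 2 → [3,7]=2  [3,8]=2  [5,7]=1  [6,8]=1  [7,8]=2
  size 3 → [2,5,7]=1  [3,5,7]=3  [3,6,8]=3  [3,7,8]=6  [4,6,8]=1  [5,7,8]=3  [6,7,8]=3
  size 4 → [1,4,6,8]=1  [2,3,5,7]=4  [2,5,7,8]=4  [3,4,6,8]=4  [3,5,7,8]=12  [3,6,7,8]=12  [4,6,7,8]=4  [5,6,7,8]=6
  size 5 → [0,1,4,6,8]=1  [1,3,4,6,8]=5  [1,4,6,7,8]=5  [2,3,5,7,8]=20  [2,5,6,7,8]=10  [3,4,6,7,8]=20  [3,5,6,7,8]=30  [4,5,6,7,8]=10
  size 6 → [0,1,3,4,6,8]=6  [0,1,4,6,7,8]=6  [1,3,4,6,7,8]=30  [1,4,5,6,7,8]=15  [2,3,5,6,7,8]=60  [2,4,5,6,7,8]=20  [3,4,5,6,7,8]=60
  size 7 → [0,1,3,4,6,7,8]=42  [0,1,4,5,6,7,8]=21  [1,2,4,5,6,7,8]=35  [1,3,4,5,6,7,8]=105  [2,3,4,5,6,7,8]=140
  first=0(b) contributes 280
  first=2(y) contributes 168
  first=3(a) contributes 56
|[w]| = 504

504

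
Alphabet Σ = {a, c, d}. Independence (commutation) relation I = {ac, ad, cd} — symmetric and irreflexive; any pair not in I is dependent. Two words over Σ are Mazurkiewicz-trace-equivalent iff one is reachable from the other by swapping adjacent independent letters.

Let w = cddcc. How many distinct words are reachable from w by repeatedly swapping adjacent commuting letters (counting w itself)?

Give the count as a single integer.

10

drop 0:c onto floor
drop 1:d onto floor
drop 2:d onto {1:d}
drop 3:c onto {0:c}
drop 4:c onto {3:c}
ground layer = {0:c, 1:d}
drop-orders for the pieces not yet dropped (sum over which currently-grounded one goes next):
  1 to go: {2} 1  {4} 1
  2 to go: {1,2} 1  {2,4} 2  {3,4} 1
  3 to go: {0,3,4} 1  {1,2,4} 3  {2,3,4} 3
  if 0:c drops first: 6 orders
  if 1:d drops first: 4 orders
heap linearizations: 10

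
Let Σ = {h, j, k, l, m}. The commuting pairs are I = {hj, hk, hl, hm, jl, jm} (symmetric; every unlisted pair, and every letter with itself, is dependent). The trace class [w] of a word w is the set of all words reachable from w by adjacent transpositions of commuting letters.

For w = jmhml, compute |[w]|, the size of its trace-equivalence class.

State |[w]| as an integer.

20

piece 0:j — minimal
piece 1:m — minimal
piece 2:h — minimal
piece 3:m rests on {1:m}
piece 4:l rests on {3:m}
minimal pieces: {0:j, 1:m, 2:h}
ways to finish when only these pieces remain (= sum over removing one remaining piece with nothing left below it):
  1 left: {0}→1  {2}→1  {4}→1
  2 left: {0,2}→2  {0,4}→2  {2,4}→2  {3,4}→1
  3 left: {0,2,4}→6  {0,3,4}→3  {1,3,4}→1  {2,3,4}→3
  placing 0:j first → 4 extensions
  placing 1:m first → 12 extensions
  placing 2:h first → 4 extensions
total linear extensions = 20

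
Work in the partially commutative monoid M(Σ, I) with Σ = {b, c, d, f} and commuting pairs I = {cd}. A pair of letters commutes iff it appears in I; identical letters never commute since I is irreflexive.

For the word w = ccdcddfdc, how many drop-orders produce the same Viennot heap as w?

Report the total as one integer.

40

0(c) covers ∅
1(c) covers 0:c
2(d) covers ∅
3(c) covers 1:c
4(d) covers 2:d
5(d) covers 4:d
6(f) covers 3:c, 5:d
7(d) covers 6:f
8(c) covers 6:f
floor of heap: 0:c, 2:d
completions by unplaced set U, small U first (add the entries for U minus each lowest piece of U):
  |U|=1: {7}:1  {8}:1
  |U|=2: {7,8}:2
  |U|=3: {6,7,8}:2
  |U|=4: {3,6,7,8}:2  {5,6,7,8}:2
  |U|=5: {1,3,6,7,8}:2  {3,5,6,7,8}:4  {4,5,6,7,8}:2
  |U|=6: {0,1,3,6,7,8}:2  {1,3,5,6,7,8}:6  {2,4,5,6,7,8}:2  {3,4,5,6,7,8}:6
  |U|=7: {0,1,3,5,6,7,8}:8  {1,3,4,5,6,7,8}:12  {2,3,4,5,6,7,8}:8
  start at 0(c): 20
  start at 2(d): 20
sum over floor = 40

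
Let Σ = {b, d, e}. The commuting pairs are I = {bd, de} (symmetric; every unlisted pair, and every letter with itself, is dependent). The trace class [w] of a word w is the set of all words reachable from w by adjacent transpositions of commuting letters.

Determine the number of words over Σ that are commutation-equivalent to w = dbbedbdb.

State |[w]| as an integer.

#0=d has no predecessor
#1=b has no predecessor
#2=b depends on [1:b]
#3=e depends on [2:b]
#4=d depends on [0:d]
#5=b depends on [3:e]
#6=d depends on [4:d]
#7=b depends on [5:b]
sources: [0:d, 1:b]
N(rest) = Σ N(rest − s) over sources s of rest; N(one piece) = 1:
  size 1 → [6]=1  [7]=1
  size 2 → [4,6]=1  [5,7]=1  [6,7]=2
  size 3 → [0,4,6]=1  [3,5,7]=1  [4,6,7]=3  [5,6,7]=3
  size 4 → [0,4,6,7]=4  [2,3,5,7]=1  [3,5,6,7]=4  [4,5,6,7]=6
  size 5 → [0,4,5,6,7]=10  [1,2,3,5,7]=1  [2,3,5,6,7]=5  [3,4,5,6,7]=10
  size 6 → [0,3,4,5,6,7]=20  [1,2,3,5,6,7]=6  [2,3,4,5,6,7]=15
  first=0(d) contributes 21
  first=1(b) contributes 35
|[w]| = 56

56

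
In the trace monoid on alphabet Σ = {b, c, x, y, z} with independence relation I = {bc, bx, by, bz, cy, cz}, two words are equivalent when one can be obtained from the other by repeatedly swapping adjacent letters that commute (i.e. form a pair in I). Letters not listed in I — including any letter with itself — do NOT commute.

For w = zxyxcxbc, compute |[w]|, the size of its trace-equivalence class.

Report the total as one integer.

8

0(z) covers ∅
1(x) covers 0:z
2(y) covers 1:x
3(x) covers 2:y
4(c) covers 3:x
5(x) covers 4:c
6(b) covers ∅
7(c) covers 5:x
floor of heap: 0:z, 6:b
completions by unplaced set U, small U first (add the entries for U minus each lowest piece of U):
  |U|=1: {6}:1  {7}:1
  |U|=2: {5,7}:1  {6,7}:2
  |U|=3: {4,5,7}:1  {5,6,7}:3
  |U|=4: {3,4,5,7}:1  {4,5,6,7}:4
  |U|=5: {2,3,4,5,7}:1  {3,4,5,6,7}:5
  |U|=6: {1,2,3,4,5,7}:1  {2,3,4,5,6,7}:6
  start at 0(z): 7
  start at 6(b): 1
sum over floor = 8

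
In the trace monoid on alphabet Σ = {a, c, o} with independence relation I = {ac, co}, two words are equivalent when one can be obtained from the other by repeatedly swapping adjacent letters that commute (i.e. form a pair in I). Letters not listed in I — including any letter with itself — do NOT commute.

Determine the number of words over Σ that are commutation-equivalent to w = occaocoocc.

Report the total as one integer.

252

piece 0:o — minimal
piece 1:c — minimal
piece 2:c rests on {1:c}
piece 3:a rests on {0:o}
piece 4:o rests on {3:a}
piece 5:c rests on {2:c}
piece 6:o rests on {4:o}
piece 7:o rests on {6:o}
piece 8:c rests on {5:c}
piece 9:c rests on {8:c}
minimal pieces: {0:o, 1:c}
ways to finish when only these pieces remain (= sum over removing one remaining piece with nothing left below it):
  1 left: {7}→1  {9}→1
  2 left: {6,7}→1  {7,9}→2  {8,9}→1
  3 left: {4,6,7}→1  {5,8,9}→1  {6,7,9}→3  {7,8,9}→3
  4 left: {2,5,8,9}→1  {3,4,6,7}→1  {4,6,7,9}→4  {5,7,8,9}→4  {6,7,8,9}→6
  5 left: {0,3,4,6,7}→1  {1,2,5,8,9}→1  {2,5,7,8,9}→5  {3,4,6,7,9}→5  {4,6,7,8,9}→10  {5,6,7,8,9}→10
  6 left: {0,3,4,6,7,9}→6  {1,2,5,7,8,9}→6  {2,5,6,7,8,9}→15  {3,4,6,7,8,9}→15  {4,5,6,7,8,9}→20
  7 left: {0,3,4,6,7,8,9}→21  {1,2,5,6,7,8,9}→21  {2,4,5,6,7,8,9}→35  {3,4,5,6,7,8,9}→35
  8 left: {0,3,4,5,6,7,8,9}→56  {1,2,4,5,6,7,8,9}→56  {2,3,4,5,6,7,8,9}→70
  placing 0:o first → 126 extensions
  placing 1:c first → 126 extensions
total linear extensions = 252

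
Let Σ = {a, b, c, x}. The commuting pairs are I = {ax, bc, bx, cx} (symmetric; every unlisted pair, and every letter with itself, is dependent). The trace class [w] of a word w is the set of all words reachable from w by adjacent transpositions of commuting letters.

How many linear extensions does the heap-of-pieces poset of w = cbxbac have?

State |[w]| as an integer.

18

drop 0:c onto floor
drop 1:b onto floor
drop 2:x onto floor
drop 3:b onto {1:b}
drop 4:a onto {0:c, 3:b}
drop 5:c onto {4:a}
ground layer = {0:c, 1:b, 2:x}
drop-orders for the pieces not yet dropped (sum over which currently-grounded one goes next):
  1 to go: {2} 1  {5} 1
  2 to go: {2,5} 2  {4,5} 1
  3 to go: {0,4,5} 1  {2,4,5} 3  {3,4,5} 1
  4 to go: {0,2,4,5} 4  {0,3,4,5} 2  {1,3,4,5} 1  {2,3,4,5} 4
  if 0:c drops first: 5 orders
  if 1:b drops first: 10 orders
  if 2:x drops first: 3 orders
heap linearizations: 18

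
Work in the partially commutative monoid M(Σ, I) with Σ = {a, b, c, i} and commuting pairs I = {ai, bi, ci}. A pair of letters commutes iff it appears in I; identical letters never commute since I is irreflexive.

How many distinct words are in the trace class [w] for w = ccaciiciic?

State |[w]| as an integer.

210

drop 0:c onto floor
drop 1:c onto {0:c}
drop 2:a onto {1:c}
drop 3:c onto {2:a}
drop 4:i onto floor
drop 5:i onto {4:i}
drop 6:c onto {3:c}
drop 7:i onto {5:i}
drop 8:i onto {7:i}
drop 9:c onto {6:c}
ground layer = {0:c, 4:i}
drop-orders for the pieces not yet dropped (sum over which currently-grounded one goes next):
  1 to go: {8} 1  {9} 1
  2 to go: {6,9} 1  {7,8} 1  {8,9} 2
  3 to go: {3,6,9} 1  {5,7,8} 1  {6,8,9} 3  {7,8,9} 3
  4 to go: {2,3,6,9} 1  {3,6,8,9} 4  {4,5,7,8} 1  {5,7,8,9} 4  {6,7,8,9} 6
  5 to go: {1,2,3,6,9} 1  {2,3,6,8,9} 5  {3,6,7,8,9} 10  {4,5,7,8,9} 5  {5,6,7,8,9} 10
  6 to go: {0,1,2,3,6,9} 1  {1,2,3,6,8,9} 6  {2,3,6,7,8,9} 15  {3,5,6,7,8,9} 20  {4,5,6,7,8,9} 15
  7 to go: {0,1,2,3,6,8,9} 7  {1,2,3,6,7,8,9} 21  {2,3,5,6,7,8,9} 35  {3,4,5,6,7,8,9} 35
  8 to go: {0,1,2,3,6,7,8,9} 28  {1,2,3,5,6,7,8,9} 56  {2,3,4,5,6,7,8,9} 70
  if 0:c drops first: 126 orders
  if 4:i drops first: 84 orders
heap linearizations: 210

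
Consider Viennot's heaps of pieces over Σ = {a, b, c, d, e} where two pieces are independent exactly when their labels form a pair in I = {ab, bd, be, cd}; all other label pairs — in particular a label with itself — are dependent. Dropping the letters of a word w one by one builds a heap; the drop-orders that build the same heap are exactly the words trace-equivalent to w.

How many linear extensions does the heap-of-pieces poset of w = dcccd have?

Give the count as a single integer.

10

0(d) covers ∅
1(c) covers ∅
2(c) covers 1:c
3(c) covers 2:c
4(d) covers 0:d
floor of heap: 0:d, 1:c
completions by unplaced set U, small U first (add the entries for U minus each lowest piece of U):
  |U|=1: {3}:1  {4}:1
  |U|=2: {0,4}:1  {2,3}:1  {3,4}:2
  |U|=3: {0,3,4}:3  {1,2,3}:1  {2,3,4}:3
  start at 0(d): 4
  start at 1(c): 6
sum over floor = 10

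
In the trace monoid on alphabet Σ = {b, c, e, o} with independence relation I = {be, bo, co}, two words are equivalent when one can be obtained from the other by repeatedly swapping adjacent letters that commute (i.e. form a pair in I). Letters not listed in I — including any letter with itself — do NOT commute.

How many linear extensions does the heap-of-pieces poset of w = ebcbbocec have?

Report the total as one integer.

0(e) covers ∅
1(b) covers ∅
2(c) covers 0:e, 1:b
3(b) covers 2:c
4(b) covers 3:b
5(o) covers 0:e
6(c) covers 4:b
7(e) covers 5:o, 6:c
8(c) covers 7:e
floor of heap: 0:e, 1:b
completions by unplaced set U, small U first (add the entries for U minus each lowest piece of U):
  |U|=1: {8}:1
  |U|=2: {7,8}:1
  |U|=3: {5,7,8}:1  {6,7,8}:1
  |U|=4: {4,6,7,8}:1  {5,6,7,8}:2
  |U|=5: {3,4,6,7,8}:1  {4,5,6,7,8}:3
  |U|=6: {2,3,4,6,7,8}:1  {3,4,5,6,7,8}:4
  |U|=7: {1,2,3,4,6,7,8}:1  {2,3,4,5,6,7,8}:5
  start at 0(e): 6
  start at 1(b): 5
sum over floor = 11

11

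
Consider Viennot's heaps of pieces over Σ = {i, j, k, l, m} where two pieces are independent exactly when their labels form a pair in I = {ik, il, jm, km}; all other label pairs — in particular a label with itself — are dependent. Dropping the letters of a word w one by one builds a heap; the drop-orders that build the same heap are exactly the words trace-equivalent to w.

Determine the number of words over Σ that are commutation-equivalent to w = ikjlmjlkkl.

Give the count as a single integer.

4

0(i) covers ∅
1(k) covers ∅
2(j) covers 0:i, 1:k
3(l) covers 2:j
4(m) covers 3:l
5(j) covers 3:l
6(l) covers 4:m, 5:j
7(k) covers 6:l
8(k) covers 7:k
9(l) covers 8:k
floor of heap: 0:i, 1:k
completions by unplaced set U, small U first (add the entries for U minus each lowest piece of U):
  |U|=1: {9}:1
  |U|=2: {8,9}:1
  |U|=3: {7,8,9}:1
  |U|=4: {6,7,8,9}:1
  |U|=5: {4,6,7,8,9}:1  {5,6,7,8,9}:1
  |U|=6: {4,5,6,7,8,9}:2
  |U|=7: {3,4,5,6,7,8,9}:2
  |U|=8: {2,3,4,5,6,7,8,9}:2
  start at 0(i): 2
  start at 1(k): 2
sum over floor = 4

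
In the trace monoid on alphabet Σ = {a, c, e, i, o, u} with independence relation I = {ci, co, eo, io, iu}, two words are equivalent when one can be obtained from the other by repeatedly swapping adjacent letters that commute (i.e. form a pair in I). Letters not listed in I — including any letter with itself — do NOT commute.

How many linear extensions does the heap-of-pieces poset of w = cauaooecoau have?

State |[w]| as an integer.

10

drop 0:c onto floor
drop 1:a onto {0:c}
drop 2:u onto {1:a}
drop 3:a onto {2:u}
drop 4:o onto {3:a}
drop 5:o onto {4:o}
drop 6:e onto {3:a}
drop 7:c onto {6:e}
drop 8:o onto {5:o}
drop 9:a onto {7:c, 8:o}
drop 10:u onto {9:a}
ground layer = {0:c}
drop-orders for the pieces not yet dropped (sum over which currently-grounded one goes next):
  1 to go: {10} 1
  2 to go: {9,10} 1
  3 to go: {7,9,10} 1  {8,9,10} 1
  4 to go: {5,8,9,10} 1  {6,7,9,10} 1  {7,8,9,10} 2
  5 to go: {4,5,8,9,10} 1  {5,7,8,9,10} 3  {6,7,8,9,10} 3
  6 to go: {4,5,7,8,9,10} 4  {5,6,7,8,9,10} 6
  7 to go: {4,5,6,7,8,9,10} 10
  8 to go: {3,4,5,6,7,8,9,10} 10
  9 to go: {2,3,4,5,6,7,8,9,10} 10
  if 0:c drops first: 10 orders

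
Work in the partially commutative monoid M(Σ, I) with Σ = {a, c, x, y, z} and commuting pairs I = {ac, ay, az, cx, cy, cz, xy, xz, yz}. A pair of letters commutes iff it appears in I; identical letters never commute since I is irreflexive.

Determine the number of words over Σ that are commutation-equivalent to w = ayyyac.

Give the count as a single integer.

60

0(a) covers ∅
1(y) covers ∅
2(y) covers 1:y
3(y) covers 2:y
4(a) covers 0:a
5(c) covers ∅
floor of heap: 0:a, 1:y, 5:c
completions by unplaced set U, small U first (add the entries for U minus each lowest piece of U):
  |U|=1: {3}:1  {4}:1  {5}:1
  |U|=2: {0,4}:1  {2,3}:1  {3,4}:2  {3,5}:2  {4,5}:2
  |U|=3: {0,3,4}:3  {0,4,5}:3  {1,2,3}:1  {2,3,4}:3  {2,3,5}:3  {3,4,5}:6
  |U|=4: {0,2,3,4}:6  {0,3,4,5}:12  {1,2,3,4}:4  {1,2,3,5}:4  {2,3,4,5}:12
  start at 0(a): 20
  start at 1(y): 30
  start at 5(c): 10
sum over floor = 60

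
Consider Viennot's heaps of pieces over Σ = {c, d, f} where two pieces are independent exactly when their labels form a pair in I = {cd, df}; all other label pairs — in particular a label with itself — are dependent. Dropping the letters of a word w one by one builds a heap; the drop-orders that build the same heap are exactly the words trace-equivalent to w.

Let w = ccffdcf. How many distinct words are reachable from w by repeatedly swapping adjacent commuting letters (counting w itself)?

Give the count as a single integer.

7

piece 0:c — minimal
piece 1:c rests on {0:c}
piece 2:f rests on {1:c}
piece 3:f rests on {2:f}
piece 4:d — minimal
piece 5:c rests on {3:f}
piece 6:f rests on {5:c}
minimal pieces: {0:c, 4:d}
ways to finish when only these pieces remain (= sum over removing one remaining piece with nothing left below it):
  1 left: {4}→1  {6}→1
  2 left: {4,6}→2  {5,6}→1
  3 left: {3,5,6}→1  {4,5,6}→3
  4 left: {2,3,5,6}→1  {3,4,5,6}→4
  5 left: {1,2,3,5,6}→1  {2,3,4,5,6}→5
  placing 0:c first → 6 extensions
  placing 4:d first → 1 extensions
total linear extensions = 7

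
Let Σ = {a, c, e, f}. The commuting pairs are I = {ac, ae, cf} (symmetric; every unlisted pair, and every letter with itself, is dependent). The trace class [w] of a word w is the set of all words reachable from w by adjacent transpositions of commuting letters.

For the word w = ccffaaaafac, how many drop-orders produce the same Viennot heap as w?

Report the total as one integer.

#0=c has no predecessor
#1=c depends on [0:c]
#2=f has no predecessor
#3=f depends on [2:f]
#4=a depends on [3:f]
#5=a depends on [4:a]
#6=a depends on [5:a]
#7=a depends on [6:a]
#8=f depends on [7:a]
#9=a depends on [8:f]
#10=c depends on [1:c]
sources: [0:c, 2:f]
N(rest) = Σ N(rest − s) over sources s of rest; N(one piece) = 1:
  size 1 → [9]=1  [10]=1
  size 2 → [1,10]=1  [8,9]=1  [9,10]=2
  size 3 → [0,1,10]=1  [1,9,10]=3  [7,8,9]=1  [8,9,10]=3
  size 4 → [0,1,9,10]=4  [1,8,9,10]=6  [6,7,8,9]=1  [7,8,9,10]=4
  size 5 → [0,1,8,9,10]=10  [1,7,8,9,10]=10  [5,6,7,8,9]=1  [6,7,8,9,10]=5
  size 6 → [0,1,7,8,9,10]=20  [1,6,7,8,9,10]=15  [4,5,6,7,8,9]=1  [5,6,7,8,9,10]=6
  size 7 → [0,1,6,7,8,9,10]=35  [1,5,6,7,8,9,10]=21  [3,4,5,6,7,8,9]=1  [4,5,6,7,8,9,10]=7
  size 8 → [0,1,5,6,7,8,9,10]=56  [1,4,5,6,7,8,9,10]=28  [2,3,4,5,6,7,8,9]=1  [3,4,5,6,7,8,9,10]=8
  size 9 → [0,1,4,5,6,7,8,9,10]=84  [1,3,4,5,6,7,8,9,10]=36  [2,3,4,5,6,7,8,9,10]=9
  first=0(c) contributes 45
  first=2(f) contributes 120
|[w]| = 165

165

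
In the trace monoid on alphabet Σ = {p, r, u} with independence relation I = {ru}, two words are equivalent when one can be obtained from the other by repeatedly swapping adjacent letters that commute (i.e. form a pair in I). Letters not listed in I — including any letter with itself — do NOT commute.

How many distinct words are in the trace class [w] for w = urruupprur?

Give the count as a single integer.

0(u) covers ∅
1(r) covers ∅
2(r) covers 1:r
3(u) covers 0:u
4(u) covers 3:u
5(p) covers 2:r, 4:u
6(p) covers 5:p
7(r) covers 6:p
8(u) covers 6:p
9(r) covers 7:r
floor of heap: 0:u, 1:r
completions by unplaced set U, small U first (add the entries for U minus each lowest piece of U):
  |U|=1: {8}:1  {9}:1
  |U|=2: {7,9}:1  {8,9}:2
  |U|=3: {7,8,9}:3
  |U|=4: {6,7,8,9}:3
  |U|=5: {5,6,7,8,9}:3
  |U|=6: {2,5,6,7,8,9}:3  {4,5,6,7,8,9}:3
  |U|=7: {1,2,5,6,7,8,9}:3  {2,4,5,6,7,8,9}:6  {3,4,5,6,7,8,9}:3
  |U|=8: {0,3,4,5,6,7,8,9}:3  {1,2,4,5,6,7,8,9}:9  {2,3,4,5,6,7,8,9}:9
  start at 0(u): 18
  start at 1(r): 12
sum over floor = 30

30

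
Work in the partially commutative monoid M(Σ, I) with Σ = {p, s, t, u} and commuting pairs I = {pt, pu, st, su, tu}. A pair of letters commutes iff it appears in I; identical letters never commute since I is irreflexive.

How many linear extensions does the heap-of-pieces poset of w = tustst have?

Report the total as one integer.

#0=t has no predecessor
#1=u has no predecessor
#2=s has no predecessor
#3=t depends on [0:t]
#4=s depends on [2:s]
#5=t depends on [3:t]
sources: [0:t, 1:u, 2:s]
N(rest) = Σ N(rest − s) over sources s of rest; N(one piece) = 1:
  size 1 → [1]=1  [4]=1  [5]=1
  size 2 → [1,4]=2  [1,5]=2  [2,4]=1  [3,5]=1  [4,5]=2
  size 3 → [0,3,5]=1  [1,2,4]=3  [1,3,5]=3  [1,4,5]=6  [2,4,5]=3  [3,4,5]=3
  size 4 → [0,1,3,5]=4  [0,3,4,5]=4  [1,2,4,5]=12  [1,3,4,5]=12  [2,3,4,5]=6
  first=0(t) contributes 30
  first=1(u) contributes 10
  first=2(s) contributes 20
|[w]| = 60

60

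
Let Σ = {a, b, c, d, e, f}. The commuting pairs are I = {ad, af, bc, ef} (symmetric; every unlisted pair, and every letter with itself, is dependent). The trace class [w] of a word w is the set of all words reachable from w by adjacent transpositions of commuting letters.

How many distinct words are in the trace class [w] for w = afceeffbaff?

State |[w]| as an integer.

36

piece 0:a — minimal
piece 1:f — minimal
piece 2:c rests on {0:a, 1:f}
piece 3:e rests on {2:c}
piece 4:e rests on {3:e}
piece 5:f rests on {2:c}
piece 6:f rests on {5:f}
piece 7:b rests on {4:e, 6:f}
piece 8:a rests on {7:b}
piece 9:f rests on {7:b}
piece 10:f rests on {9:f}
minimal pieces: {0:a, 1:f}
ways to finish when only these pieces remain (= sum over removing one remaining piece with nothing left below it):
  1 left: {8}→1  {10}→1
  2 left: {8,10}→2  {9,10}→1
  3 left: {8,9,10}→3
  4 left: {7,8,9,10}→3
  5 left: {4,7,8,9,10}→3  {6,7,8,9,10}→3
  6 left: {3,4,7,8,9,10}→3  {4,6,7,8,9,10}→6  {5,6,7,8,9,10}→3
  7 left: {3,4,6,7,8,9,10}→9  {4,5,6,7,8,9,10}→9
  8 left: {3,4,5,6,7,8,9,10}→18
  9 left: {2,3,4,5,6,7,8,9,10}→18
  placing 0:a first → 18 extensions
  placing 1:f first → 18 extensions
total linear extensions = 36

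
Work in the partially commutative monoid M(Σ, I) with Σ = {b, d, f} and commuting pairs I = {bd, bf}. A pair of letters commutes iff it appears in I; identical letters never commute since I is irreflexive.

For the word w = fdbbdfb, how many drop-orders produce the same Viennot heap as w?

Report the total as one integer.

0(f) covers ∅
1(d) covers 0:f
2(b) covers ∅
3(b) covers 2:b
4(d) covers 1:d
5(f) covers 4:d
6(b) covers 3:b
floor of heap: 0:f, 2:b
completions by unplaced set U, small U first (add the entries for U minus each lowest piece of U):
  |U|=1: {5}:1  {6}:1
  |U|=2: {3,6}:1  {4,5}:1  {5,6}:2
  |U|=3: {1,4,5}:1  {2,3,6}:1  {3,5,6}:3  {4,5,6}:3
  |U|=4: {0,1,4,5}:1  {1,4,5,6}:4  {2,3,5,6}:4  {3,4,5,6}:6
  |U|=5: {0,1,4,5,6}:5  {1,3,4,5,6}:10  {2,3,4,5,6}:10
  start at 0(f): 20
  start at 2(b): 15
sum over floor = 35

35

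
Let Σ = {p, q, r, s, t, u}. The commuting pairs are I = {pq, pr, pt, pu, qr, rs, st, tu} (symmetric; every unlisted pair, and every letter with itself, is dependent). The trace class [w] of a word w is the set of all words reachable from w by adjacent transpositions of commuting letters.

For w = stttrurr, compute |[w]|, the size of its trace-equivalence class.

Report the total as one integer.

0(s) covers ∅
1(t) covers ∅
2(t) covers 1:t
3(t) covers 2:t
4(r) covers 3:t
5(u) covers 0:s, 4:r
6(r) covers 5:u
7(r) covers 6:r
floor of heap: 0:s, 1:t
completions by unplaced set U, small U first (add the entries for U minus each lowest piece of U):
  |U|=1: {7}:1
  |U|=2: {6,7}:1
  |U|=3: {5,6,7}:1
  |U|=4: {0,5,6,7}:1  {4,5,6,7}:1
  |U|=5: {0,4,5,6,7}:2  {3,4,5,6,7}:1
  |U|=6: {0,3,4,5,6,7}:3  {2,3,4,5,6,7}:1
  start at 0(s): 1
  start at 1(t): 4
sum over floor = 5

5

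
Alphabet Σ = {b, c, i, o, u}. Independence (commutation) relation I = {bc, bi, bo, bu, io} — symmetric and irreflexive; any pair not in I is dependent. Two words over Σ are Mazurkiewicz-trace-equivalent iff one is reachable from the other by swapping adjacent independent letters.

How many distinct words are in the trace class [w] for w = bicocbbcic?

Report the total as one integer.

drop 0:b onto floor
drop 1:i onto floor
drop 2:c onto {1:i}
drop 3:o onto {2:c}
drop 4:c onto {3:o}
drop 5:b onto {0:b}
drop 6:b onto {5:b}
drop 7:c onto {4:c}
drop 8:i onto {7:c}
drop 9:c onto {8:i}
ground layer = {0:b, 1:i}
drop-orders for the pieces not yet dropped (sum over which currently-grounded one goes next):
  1 to go: {6} 1  {9} 1
  2 to go: {5,6} 1  {6,9} 2  {8,9} 1
  3 to go: {0,5,6} 1  {5,6,9} 3  {6,8,9} 3  {7,8,9} 1
  4 to go: {0,5,6,9} 4  {4,7,8,9} 1  {5,6,8,9} 6  {6,7,8,9} 4
  5 to go: {0,5,6,8,9} 10  {3,4,7,8,9} 1  {4,6,7,8,9} 5  {5,6,7,8,9} 10
  6 to go: {0,5,6,7,8,9} 20  {2,3,4,7,8,9} 1  {3,4,6,7,8,9} 6  {4,5,6,7,8,9} 15
  7 to go: {0,4,5,6,7,8,9} 35  {1,2,3,4,7,8,9} 1  {2,3,4,6,7,8,9} 7  {3,4,5,6,7,8,9} 21
  8 to go: {0,3,4,5,6,7,8,9} 56  {1,2,3,4,6,7,8,9} 8  {2,3,4,5,6,7,8,9} 28
  if 0:b drops first: 36 orders
  if 1:i drops first: 84 orders
heap linearizations: 120

120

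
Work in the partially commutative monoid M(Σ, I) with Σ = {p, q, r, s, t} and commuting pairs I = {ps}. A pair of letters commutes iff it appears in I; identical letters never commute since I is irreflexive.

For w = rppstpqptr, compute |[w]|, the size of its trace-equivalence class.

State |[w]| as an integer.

3

0(r) covers ∅
1(p) covers 0:r
2(p) covers 1:p
3(s) covers 0:r
4(t) covers 2:p, 3:s
5(p) covers 4:t
6(q) covers 5:p
7(p) covers 6:q
8(t) covers 7:p
9(r) covers 8:t
floor of heap: 0:r
completions by unplaced set U, small U first (add the entries for U minus each lowest piece of U):
  |U|=1: {9}:1
  |U|=2: {8,9}:1
  |U|=3: {7,8,9}:1
  |U|=4: {6,7,8,9}:1
  |U|=5: {5,6,7,8,9}:1
  |U|=6: {4,5,6,7,8,9}:1
  |U|=7: {2,4,5,6,7,8,9}:1  {3,4,5,6,7,8,9}:1
  |U|=8: {1,2,4,5,6,7,8,9}:1  {2,3,4,5,6,7,8,9}:2
  start at 0(r): 3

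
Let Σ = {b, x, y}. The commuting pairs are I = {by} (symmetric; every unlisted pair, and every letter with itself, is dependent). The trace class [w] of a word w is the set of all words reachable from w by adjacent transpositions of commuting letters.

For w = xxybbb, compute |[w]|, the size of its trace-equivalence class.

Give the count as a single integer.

4

0(x) covers ∅
1(x) covers 0:x
2(y) covers 1:x
3(b) covers 1:x
4(b) covers 3:b
5(b) covers 4:b
floor of heap: 0:x
completions by unplaced set U, small U first (add the entries for U minus each lowest piece of U):
  |U|=1: {2}:1  {5}:1
  |U|=2: {2,5}:2  {4,5}:1
  |U|=3: {2,4,5}:3  {3,4,5}:1
  |U|=4: {2,3,4,5}:4
  start at 0(x): 4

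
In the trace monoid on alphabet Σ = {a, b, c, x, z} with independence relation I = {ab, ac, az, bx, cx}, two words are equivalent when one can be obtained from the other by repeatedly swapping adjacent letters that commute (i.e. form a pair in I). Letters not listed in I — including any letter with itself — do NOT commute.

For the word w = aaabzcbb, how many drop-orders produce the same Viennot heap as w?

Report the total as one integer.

piece 0:a — minimal
piece 1:a rests on {0:a}
piece 2:a rests on {1:a}
piece 3:b — minimal
piece 4:z rests on {3:b}
piece 5:c rests on {4:z}
piece 6:b rests on {5:c}
piece 7:b rests on {6:b}
minimal pieces: {0:a, 3:b}
ways to finish when only these pieces remain (= sum over removing one remaining piece with nothing left below it):
  1 left: {2}→1  {7}→1
  2 left: {1,2}→1  {2,7}→2  {6,7}→1
  3 left: {0,1,2}→1  {1,2,7}→3  {2,6,7}→3  {5,6,7}→1
  4 left: {0,1,2,7}→4  {1,2,6,7}→6  {2,5,6,7}→4  {4,5,6,7}→1
  5 left: {0,1,2,6,7}→10  {1,2,5,6,7}→10  {2,4,5,6,7}→5  {3,4,5,6,7}→1
  6 left: {0,1,2,5,6,7}→20  {1,2,4,5,6,7}→15  {2,3,4,5,6,7}→6
  placing 0:a first → 21 extensions
  placing 3:b first → 35 extensions
total linear extensions = 56

56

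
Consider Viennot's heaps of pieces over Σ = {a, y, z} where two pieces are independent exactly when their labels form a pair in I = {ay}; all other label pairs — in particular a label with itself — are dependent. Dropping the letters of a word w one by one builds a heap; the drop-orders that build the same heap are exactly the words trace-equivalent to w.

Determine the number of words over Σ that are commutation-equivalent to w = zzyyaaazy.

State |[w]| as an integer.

0(z) covers ∅
1(z) covers 0:z
2(y) covers 1:z
3(y) covers 2:y
4(a) covers 1:z
5(a) covers 4:a
6(a) covers 5:a
7(z) covers 3:y, 6:a
8(y) covers 7:z
floor of heap: 0:z
completions by unplaced set U, small U first (add the entries for U minus each lowest piece of U):
  |U|=1: {8}:1
  |U|=2: {7,8}:1
  |U|=3: {3,7,8}:1  {6,7,8}:1
  |U|=4: {2,3,7,8}:1  {3,6,7,8}:2  {5,6,7,8}:1
  |U|=5: {2,3,6,7,8}:3  {3,5,6,7,8}:3  {4,5,6,7,8}:1
  |U|=6: {2,3,5,6,7,8}:6  {3,4,5,6,7,8}:4
  |U|=7: {2,3,4,5,6,7,8}:10
  start at 0(z): 10

10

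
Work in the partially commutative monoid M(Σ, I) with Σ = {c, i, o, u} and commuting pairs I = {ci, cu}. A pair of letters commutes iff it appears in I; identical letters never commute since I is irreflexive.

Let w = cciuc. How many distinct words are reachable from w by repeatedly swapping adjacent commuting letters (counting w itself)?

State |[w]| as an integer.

10

drop 0:c onto floor
drop 1:c onto {0:c}
drop 2:i onto floor
drop 3:u onto {2:i}
drop 4:c onto {1:c}
ground layer = {0:c, 2:i}
drop-orders for the pieces not yet dropped (sum over which currently-grounded one goes next):
  1 to go: {3} 1  {4} 1
  2 to go: {1,4} 1  {2,3} 1  {3,4} 2
  3 to go: {0,1,4} 1  {1,3,4} 3  {2,3,4} 3
  if 0:c drops first: 6 orders
  if 2:i drops first: 4 orders
heap linearizations: 10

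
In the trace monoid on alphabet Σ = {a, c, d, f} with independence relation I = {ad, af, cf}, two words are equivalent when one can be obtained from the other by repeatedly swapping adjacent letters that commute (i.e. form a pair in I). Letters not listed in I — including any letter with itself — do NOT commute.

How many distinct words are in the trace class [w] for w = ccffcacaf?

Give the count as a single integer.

piece 0:c — minimal
piece 1:c rests on {0:c}
piece 2:f — minimal
piece 3:f rests on {2:f}
piece 4:c rests on {1:c}
piece 5:a rests on {4:c}
piece 6:c rests on {5:a}
piece 7:a rests on {6:c}
piece 8:f rests on {3:f}
minimal pieces: {0:c, 2:f}
ways to finish when only these pieces remain (= sum over removing one remaining piece with nothing left below it):
  1 left: {7}→1  {8}→1
  2 left: {3,8}→1  {6,7}→1  {7,8}→2
  3 left: {2,3,8}→1  {3,7,8}→3  {5,6,7}→1  {6,7,8}→3
  4 left: {2,3,7,8}→4  {3,6,7,8}→6  {4,5,6,7}→1  {5,6,7,8}→4
  5 left: {1,4,5,6,7}→1  {2,3,6,7,8}→10  {3,5,6,7,8}→10  {4,5,6,7,8}→5
  6 left: {0,1,4,5,6,7}→1  {1,4,5,6,7,8}→6  {2,3,5,6,7,8}→20  {3,4,5,6,7,8}→15
  7 left: {0,1,4,5,6,7,8}→7  {1,3,4,5,6,7,8}→21  {2,3,4,5,6,7,8}→35
  placing 0:c first → 56 extensions
  placing 2:f first → 28 extensions
total linear extensions = 84

84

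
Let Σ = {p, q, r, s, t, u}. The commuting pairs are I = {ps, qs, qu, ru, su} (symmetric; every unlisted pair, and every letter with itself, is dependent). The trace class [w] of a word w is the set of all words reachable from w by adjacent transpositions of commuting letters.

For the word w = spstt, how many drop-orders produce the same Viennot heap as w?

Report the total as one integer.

piece 0:s — minimal
piece 1:p — minimal
piece 2:s rests on {0:s}
piece 3:t rests on {1:p, 2:s}
piece 4:t rests on {3:t}
minimal pieces: {0:s, 1:p}
ways to finish when only these pieces remain (= sum over removing one remaining piece with nothing left below it):
  1 left: {4}→1
  2 left: {3,4}→1
  3 left: {1,3,4}→1  {2,3,4}→1
  placing 0:s first → 2 extensions
  placing 1:p first → 1 extensions
total linear extensions = 3

3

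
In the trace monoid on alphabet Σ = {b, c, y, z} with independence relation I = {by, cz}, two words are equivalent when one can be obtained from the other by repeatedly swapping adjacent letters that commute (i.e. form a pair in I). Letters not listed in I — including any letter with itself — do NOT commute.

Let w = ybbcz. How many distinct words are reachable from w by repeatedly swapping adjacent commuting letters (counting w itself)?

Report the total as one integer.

6

drop 0:y onto floor
drop 1:b onto floor
drop 2:b onto {1:b}
drop 3:c onto {0:y, 2:b}
drop 4:z onto {0:y, 2:b}
ground layer = {0:y, 1:b}
drop-orders for the pieces not yet dropped (sum over which currently-grounded one goes next):
  1 to go: {3} 1  {4} 1
  2 to go: {3,4} 2
  3 to go: {0,3,4} 2  {2,3,4} 2
  if 0:y drops first: 2 orders
  if 1:b drops first: 4 orders
heap linearizations: 6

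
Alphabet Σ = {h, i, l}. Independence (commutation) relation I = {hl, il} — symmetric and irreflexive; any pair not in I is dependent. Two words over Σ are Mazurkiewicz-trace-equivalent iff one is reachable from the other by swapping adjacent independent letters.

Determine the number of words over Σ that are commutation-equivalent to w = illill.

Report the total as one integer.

drop 0:i onto floor
drop 1:l onto floor
drop 2:l onto {1:l}
drop 3:i onto {0:i}
drop 4:l onto {2:l}
drop 5:l onto {4:l}
ground layer = {0:i, 1:l}
drop-orders for the pieces not yet dropped (sum over which currently-grounded one goes next):
  1 to go: {3} 1  {5} 1
  2 to go: {0,3} 1  {3,5} 2  {4,5} 1
  3 to go: {0,3,5} 3  {2,4,5} 1  {3,4,5} 3
  4 to go: {0,3,4,5} 6  {1,2,4,5} 1  {2,3,4,5} 4
  if 0:i drops first: 5 orders
  if 1:l drops first: 10 orders
heap linearizations: 15

15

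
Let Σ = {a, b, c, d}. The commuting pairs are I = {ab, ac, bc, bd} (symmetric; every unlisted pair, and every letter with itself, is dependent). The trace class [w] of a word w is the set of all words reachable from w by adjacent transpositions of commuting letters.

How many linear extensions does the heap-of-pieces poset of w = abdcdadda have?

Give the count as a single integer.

9

piece 0:a — minimal
piece 1:b — minimal
piece 2:d rests on {0:a}
piece 3:c rests on {2:d}
piece 4:d rests on {3:c}
piece 5:a rests on {4:d}
piece 6:d rests on {5:a}
piece 7:d rests on {6:d}
piece 8:a rests on {7:d}
minimal pieces: {0:a, 1:b}
ways to finish when only these pieces remain (= sum over removing one remaining piece with nothing left below it):
  1 left: {1}→1  {8}→1
  2 left: {1,8}→2  {7,8}→1
  3 left: {1,7,8}→3  {6,7,8}→1
  4 left: {1,6,7,8}→4  {5,6,7,8}→1
  5 left: {1,5,6,7,8}→5  {4,5,6,7,8}→1
  6 left: {1,4,5,6,7,8}→6  {3,4,5,6,7,8}→1
  7 left: {1,3,4,5,6,7,8}→7  {2,3,4,5,6,7,8}→1
  placing 0:a first → 8 extensions
  placing 1:b first → 1 extensions
total linear extensions = 9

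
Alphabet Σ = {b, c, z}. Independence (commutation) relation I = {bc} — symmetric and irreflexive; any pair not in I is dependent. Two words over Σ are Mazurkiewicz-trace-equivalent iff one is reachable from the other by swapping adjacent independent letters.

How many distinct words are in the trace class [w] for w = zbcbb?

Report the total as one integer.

piece 0:z — minimal
piece 1:b rests on {0:z}
piece 2:c rests on {0:z}
piece 3:b rests on {1:b}
piece 4:b rests on {3:b}
minimal pieces: {0:z}
ways to finish when only these pieces remain (= sum over removing one remaining piece with nothing left below it):
  1 left: {2}→1  {4}→1
  2 left: {2,4}→2  {3,4}→1
  3 left: {1,3,4}→1  {2,3,4}→3
  placing 0:z first → 4 extensions

4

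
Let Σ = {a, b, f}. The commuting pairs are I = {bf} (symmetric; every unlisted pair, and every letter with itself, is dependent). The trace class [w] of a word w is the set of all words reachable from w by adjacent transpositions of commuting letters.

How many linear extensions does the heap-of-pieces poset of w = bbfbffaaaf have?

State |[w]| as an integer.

20

piece 0:b — minimal
piece 1:b rests on {0:b}
piece 2:f — minimal
piece 3:b rests on {1:b}
piece 4:f rests on {2:f}
piece 5:f rests on {4:f}
piece 6:a rests on {3:b, 5:f}
piece 7:a rests on {6:a}
piece 8:a rests on {7:a}
piece 9:f rests on {8:a}
minimal pieces: {0:b, 2:f}
ways to finish when only these pieces remain (= sum over removing one remaining piece with nothing left below it):
  1 left: {9}→1
  2 left: {8,9}→1
  3 left: {7,8,9}→1
  4 left: {6,7,8,9}→1
  5 left: {3,6,7,8,9}→1  {5,6,7,8,9}→1
  6 left: {1,3,6,7,8,9}→1  {3,5,6,7,8,9}→2  {4,5,6,7,8,9}→1
  7 left: {0,1,3,6,7,8,9}→1  {1,3,5,6,7,8,9}→3  {2,4,5,6,7,8,9}→1  {3,4,5,6,7,8,9}→3
  8 left: {0,1,3,5,6,7,8,9}→4  {1,3,4,5,6,7,8,9}→6  {2,3,4,5,6,7,8,9}→4
  placing 0:b first → 10 extensions
  placing 2:f first → 10 extensions
total linear extensions = 20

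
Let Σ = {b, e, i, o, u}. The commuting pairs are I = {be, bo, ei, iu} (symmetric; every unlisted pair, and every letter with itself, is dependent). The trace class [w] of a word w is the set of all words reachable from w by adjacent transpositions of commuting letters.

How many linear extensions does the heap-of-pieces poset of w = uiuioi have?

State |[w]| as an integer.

6

0(u) covers ∅
1(i) covers ∅
2(u) covers 0:u
3(i) covers 1:i
4(o) covers 2:u, 3:i
5(i) covers 4:o
floor of heap: 0:u, 1:i
completions by unplaced set U, small U first (add the entries for U minus each lowest piece of U):
  |U|=1: {5}:1
  |U|=2: {4,5}:1
  |U|=3: {2,4,5}:1  {3,4,5}:1
  |U|=4: {0,2,4,5}:1  {1,3,4,5}:1  {2,3,4,5}:2
  start at 0(u): 3
  start at 1(i): 3
sum over floor = 6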